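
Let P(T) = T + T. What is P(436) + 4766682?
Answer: 4767554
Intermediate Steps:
P(T) = 2*T
P(436) + 4766682 = 2*436 + 4766682 = 872 + 4766682 = 4767554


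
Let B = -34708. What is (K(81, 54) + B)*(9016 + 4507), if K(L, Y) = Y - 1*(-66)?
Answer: -467733524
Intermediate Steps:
K(L, Y) = 66 + Y (K(L, Y) = Y + 66 = 66 + Y)
(K(81, 54) + B)*(9016 + 4507) = ((66 + 54) - 34708)*(9016 + 4507) = (120 - 34708)*13523 = -34588*13523 = -467733524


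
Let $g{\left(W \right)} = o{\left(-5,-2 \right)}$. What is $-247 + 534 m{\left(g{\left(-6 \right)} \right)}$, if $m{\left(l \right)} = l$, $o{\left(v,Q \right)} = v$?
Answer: $-2917$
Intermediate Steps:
$g{\left(W \right)} = -5$
$-247 + 534 m{\left(g{\left(-6 \right)} \right)} = -247 + 534 \left(-5\right) = -247 - 2670 = -2917$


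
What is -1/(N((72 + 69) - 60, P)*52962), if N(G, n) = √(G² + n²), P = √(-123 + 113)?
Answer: -√6551/346954062 ≈ -2.3328e-7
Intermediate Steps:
P = I*√10 (P = √(-10) = I*√10 ≈ 3.1623*I)
-1/(N((72 + 69) - 60, P)*52962) = -1/((√(((72 + 69) - 60)² + (I*√10)²))*52962) = -1/((√((141 - 60)² - 10))*52962) = -1/((√(81² - 10))*52962) = -1/((√(6561 - 10))*52962) = -1/((√6551)*52962) = -√6551/6551/52962 = -√6551/346954062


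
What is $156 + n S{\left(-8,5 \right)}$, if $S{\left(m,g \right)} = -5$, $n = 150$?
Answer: $-594$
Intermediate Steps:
$156 + n S{\left(-8,5 \right)} = 156 + 150 \left(-5\right) = 156 - 750 = -594$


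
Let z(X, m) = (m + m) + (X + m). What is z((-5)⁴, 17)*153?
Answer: 103428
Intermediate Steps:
z(X, m) = X + 3*m (z(X, m) = 2*m + (X + m) = X + 3*m)
z((-5)⁴, 17)*153 = ((-5)⁴ + 3*17)*153 = (625 + 51)*153 = 676*153 = 103428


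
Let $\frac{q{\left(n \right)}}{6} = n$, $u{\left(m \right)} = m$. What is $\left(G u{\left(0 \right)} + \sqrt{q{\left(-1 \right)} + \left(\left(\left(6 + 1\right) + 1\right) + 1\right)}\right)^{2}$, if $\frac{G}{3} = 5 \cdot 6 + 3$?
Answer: $3$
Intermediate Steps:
$q{\left(n \right)} = 6 n$
$G = 99$ ($G = 3 \left(5 \cdot 6 + 3\right) = 3 \left(30 + 3\right) = 3 \cdot 33 = 99$)
$\left(G u{\left(0 \right)} + \sqrt{q{\left(-1 \right)} + \left(\left(\left(6 + 1\right) + 1\right) + 1\right)}\right)^{2} = \left(99 \cdot 0 + \sqrt{6 \left(-1\right) + \left(\left(\left(6 + 1\right) + 1\right) + 1\right)}\right)^{2} = \left(0 + \sqrt{-6 + \left(\left(7 + 1\right) + 1\right)}\right)^{2} = \left(0 + \sqrt{-6 + \left(8 + 1\right)}\right)^{2} = \left(0 + \sqrt{-6 + 9}\right)^{2} = \left(0 + \sqrt{3}\right)^{2} = \left(\sqrt{3}\right)^{2} = 3$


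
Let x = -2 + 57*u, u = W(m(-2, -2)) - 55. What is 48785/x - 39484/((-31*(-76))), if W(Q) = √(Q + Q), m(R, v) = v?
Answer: -37481243464/1160773517 - 1112298*I/1970753 ≈ -32.29 - 0.5644*I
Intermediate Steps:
W(Q) = √2*√Q (W(Q) = √(2*Q) = √2*√Q)
u = -55 + 2*I (u = √2*√(-2) - 55 = √2*(I*√2) - 55 = 2*I - 55 = -55 + 2*I ≈ -55.0 + 2.0*I)
x = -3137 + 114*I (x = -2 + 57*(-55 + 2*I) = -2 + (-3135 + 114*I) = -3137 + 114*I ≈ -3137.0 + 114.0*I)
48785/x - 39484/((-31*(-76))) = 48785/(-3137 + 114*I) - 39484/((-31*(-76))) = 48785*((-3137 - 114*I)/9853765) - 39484/2356 = 9757*(-3137 - 114*I)/1970753 - 39484*1/2356 = 9757*(-3137 - 114*I)/1970753 - 9871/589 = -9871/589 + 9757*(-3137 - 114*I)/1970753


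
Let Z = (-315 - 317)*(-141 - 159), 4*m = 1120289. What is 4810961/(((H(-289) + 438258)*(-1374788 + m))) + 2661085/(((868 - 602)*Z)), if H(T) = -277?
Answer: 16198776942115717/307061978901344320 ≈ 0.052754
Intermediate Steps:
m = 1120289/4 (m = (¼)*1120289 = 1120289/4 ≈ 2.8007e+5)
Z = 189600 (Z = -632*(-300) = 189600)
4810961/(((H(-289) + 438258)*(-1374788 + m))) + 2661085/(((868 - 602)*Z)) = 4810961/(((-277 + 438258)*(-1374788 + 1120289/4))) + 2661085/(((868 - 602)*189600)) = 4810961/((437981*(-4378863/4))) + 2661085/((266*189600)) = 4810961/(-1917858795603/4) + 2661085/50433600 = 4810961*(-4/1917858795603) + 2661085*(1/50433600) = -19243844/1917858795603 + 76031/1440960 = 16198776942115717/307061978901344320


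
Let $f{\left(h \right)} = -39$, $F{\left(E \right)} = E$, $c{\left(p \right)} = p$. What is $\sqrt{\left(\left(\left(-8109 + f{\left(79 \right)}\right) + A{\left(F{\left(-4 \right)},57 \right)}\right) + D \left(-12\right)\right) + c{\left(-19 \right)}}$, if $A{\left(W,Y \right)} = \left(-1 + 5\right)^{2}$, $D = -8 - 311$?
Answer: $i \sqrt{4323} \approx 65.75 i$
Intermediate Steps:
$D = -319$ ($D = -8 - 311 = -319$)
$A{\left(W,Y \right)} = 16$ ($A{\left(W,Y \right)} = 4^{2} = 16$)
$\sqrt{\left(\left(\left(-8109 + f{\left(79 \right)}\right) + A{\left(F{\left(-4 \right)},57 \right)}\right) + D \left(-12\right)\right) + c{\left(-19 \right)}} = \sqrt{\left(\left(\left(-8109 - 39\right) + 16\right) - -3828\right) - 19} = \sqrt{\left(\left(-8148 + 16\right) + 3828\right) - 19} = \sqrt{\left(-8132 + 3828\right) - 19} = \sqrt{-4304 - 19} = \sqrt{-4323} = i \sqrt{4323}$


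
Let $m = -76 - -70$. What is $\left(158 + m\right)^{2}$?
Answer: $23104$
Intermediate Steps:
$m = -6$ ($m = -76 + 70 = -6$)
$\left(158 + m\right)^{2} = \left(158 - 6\right)^{2} = 152^{2} = 23104$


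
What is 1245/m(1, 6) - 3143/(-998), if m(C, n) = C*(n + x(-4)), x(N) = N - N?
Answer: 105114/499 ≈ 210.65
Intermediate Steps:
x(N) = 0
m(C, n) = C*n (m(C, n) = C*(n + 0) = C*n)
1245/m(1, 6) - 3143/(-998) = 1245/((1*6)) - 3143/(-998) = 1245/6 - 3143*(-1/998) = 1245*(1/6) + 3143/998 = 415/2 + 3143/998 = 105114/499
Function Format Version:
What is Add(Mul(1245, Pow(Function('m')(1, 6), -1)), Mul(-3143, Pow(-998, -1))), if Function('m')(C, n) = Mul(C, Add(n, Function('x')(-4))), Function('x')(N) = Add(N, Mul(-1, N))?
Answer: Rational(105114, 499) ≈ 210.65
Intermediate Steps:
Function('x')(N) = 0
Function('m')(C, n) = Mul(C, n) (Function('m')(C, n) = Mul(C, Add(n, 0)) = Mul(C, n))
Add(Mul(1245, Pow(Function('m')(1, 6), -1)), Mul(-3143, Pow(-998, -1))) = Add(Mul(1245, Pow(Mul(1, 6), -1)), Mul(-3143, Pow(-998, -1))) = Add(Mul(1245, Pow(6, -1)), Mul(-3143, Rational(-1, 998))) = Add(Mul(1245, Rational(1, 6)), Rational(3143, 998)) = Add(Rational(415, 2), Rational(3143, 998)) = Rational(105114, 499)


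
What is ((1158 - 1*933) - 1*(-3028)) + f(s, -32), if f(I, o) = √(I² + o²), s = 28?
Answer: 3253 + 4*√113 ≈ 3295.5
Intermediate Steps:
((1158 - 1*933) - 1*(-3028)) + f(s, -32) = ((1158 - 1*933) - 1*(-3028)) + √(28² + (-32)²) = ((1158 - 933) + 3028) + √(784 + 1024) = (225 + 3028) + √1808 = 3253 + 4*√113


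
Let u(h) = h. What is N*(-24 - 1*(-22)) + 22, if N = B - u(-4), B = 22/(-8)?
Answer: 39/2 ≈ 19.500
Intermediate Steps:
B = -11/4 (B = 22*(-⅛) = -11/4 ≈ -2.7500)
N = 5/4 (N = -11/4 - 1*(-4) = -11/4 + 4 = 5/4 ≈ 1.2500)
N*(-24 - 1*(-22)) + 22 = 5*(-24 - 1*(-22))/4 + 22 = 5*(-24 + 22)/4 + 22 = (5/4)*(-2) + 22 = -5/2 + 22 = 39/2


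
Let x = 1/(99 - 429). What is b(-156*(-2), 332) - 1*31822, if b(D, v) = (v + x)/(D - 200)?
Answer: -1176031561/36960 ≈ -31819.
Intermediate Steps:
x = -1/330 (x = 1/(-330) = -1/330 ≈ -0.0030303)
b(D, v) = (-1/330 + v)/(-200 + D) (b(D, v) = (v - 1/330)/(D - 200) = (-1/330 + v)/(-200 + D))
b(-156*(-2), 332) - 1*31822 = (-1/330 + 332)/(-200 - 156*(-2)) - 1*31822 = (109559/330)/(-200 + 312) - 31822 = (109559/330)/112 - 31822 = (1/112)*(109559/330) - 31822 = 109559/36960 - 31822 = -1176031561/36960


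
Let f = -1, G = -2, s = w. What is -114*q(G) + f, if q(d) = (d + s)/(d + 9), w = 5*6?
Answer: -457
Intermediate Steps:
w = 30
s = 30
q(d) = (30 + d)/(9 + d) (q(d) = (d + 30)/(d + 9) = (30 + d)/(9 + d))
-114*q(G) + f = -114*(30 - 2)/(9 - 2) - 1 = -114*28/7 - 1 = -114*4 - 1 = -456 - 1 = -457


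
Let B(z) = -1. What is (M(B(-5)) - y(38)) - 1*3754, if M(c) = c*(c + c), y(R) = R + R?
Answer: -3828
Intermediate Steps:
y(R) = 2*R
M(c) = 2*c² (M(c) = c*(2*c) = 2*c²)
(M(B(-5)) - y(38)) - 1*3754 = (2*(-1)² - 2*38) - 1*3754 = (2*1 - 1*76) - 3754 = (2 - 76) - 3754 = -74 - 3754 = -3828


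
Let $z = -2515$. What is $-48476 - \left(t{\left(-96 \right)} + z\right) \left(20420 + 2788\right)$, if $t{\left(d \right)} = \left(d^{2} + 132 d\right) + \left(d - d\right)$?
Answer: $138526492$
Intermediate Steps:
$t{\left(d \right)} = d^{2} + 132 d$ ($t{\left(d \right)} = \left(d^{2} + 132 d\right) + 0 = d^{2} + 132 d$)
$-48476 - \left(t{\left(-96 \right)} + z\right) \left(20420 + 2788\right) = -48476 - \left(- 96 \left(132 - 96\right) - 2515\right) \left(20420 + 2788\right) = -48476 - \left(\left(-96\right) 36 - 2515\right) 23208 = -48476 - \left(-3456 - 2515\right) 23208 = -48476 - \left(-5971\right) 23208 = -48476 - -138574968 = -48476 + 138574968 = 138526492$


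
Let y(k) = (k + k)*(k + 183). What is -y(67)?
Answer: -33500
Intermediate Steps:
y(k) = 2*k*(183 + k) (y(k) = (2*k)*(183 + k) = 2*k*(183 + k))
-y(67) = -2*67*(183 + 67) = -2*67*250 = -1*33500 = -33500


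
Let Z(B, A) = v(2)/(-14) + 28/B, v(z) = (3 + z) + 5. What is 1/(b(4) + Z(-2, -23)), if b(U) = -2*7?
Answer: -7/201 ≈ -0.034826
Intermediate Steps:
b(U) = -14 (b(U) = -1*14 = -14)
v(z) = 8 + z
Z(B, A) = -5/7 + 28/B (Z(B, A) = (8 + 2)/(-14) + 28/B = 10*(-1/14) + 28/B = -5/7 + 28/B)
1/(b(4) + Z(-2, -23)) = 1/(-14 + (-5/7 + 28/(-2))) = 1/(-14 + (-5/7 + 28*(-1/2))) = 1/(-14 + (-5/7 - 14)) = 1/(-14 - 103/7) = 1/(-201/7) = -7/201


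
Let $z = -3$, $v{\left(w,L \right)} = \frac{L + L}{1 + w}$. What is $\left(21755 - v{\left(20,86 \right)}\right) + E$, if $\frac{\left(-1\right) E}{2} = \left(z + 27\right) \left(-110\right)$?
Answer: $\frac{567563}{21} \approx 27027.0$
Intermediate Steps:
$v{\left(w,L \right)} = \frac{2 L}{1 + w}$
$E = 5280$ ($E = - 2 \left(-3 + 27\right) \left(-110\right) = - 2 \cdot 24 \left(-110\right) = \left(-2\right) \left(-2640\right) = 5280$)
$\left(21755 - v{\left(20,86 \right)}\right) + E = \left(21755 - 2 \cdot 86 \frac{1}{1 + 20}\right) + 5280 = \left(21755 - 2 \cdot 86 \cdot \frac{1}{21}\right) + 5280 = \left(21755 - \frac{172}{21}\right) + 5280 = \frac{456683}{21} + 5280 = \frac{567563}{21}$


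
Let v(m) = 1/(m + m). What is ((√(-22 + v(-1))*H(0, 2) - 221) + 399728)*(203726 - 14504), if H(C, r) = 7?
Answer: 75595513554 + 1986831*I*√10 ≈ 7.5596e+10 + 6.2829e+6*I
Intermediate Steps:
v(m) = 1/(2*m)
((√(-22 + v(-1))*H(0, 2) - 221) + 399728)*(203726 - 14504) = ((√(-22 + (½)/(-1))*7 - 221) + 399728)*(203726 - 14504) = ((√(-22 + (½)*(-1))*7 - 221) + 399728)*189222 = ((√(-22 - ½)*7 - 221) + 399728)*189222 = ((√(-45/2)*7 - 221) + 399728)*189222 = (((3*I*√10/2)*7 - 221) + 399728)*189222 = ((21*I*√10/2 - 221) + 399728)*189222 = ((-221 + 21*I*√10/2) + 399728)*189222 = (399507 + 21*I*√10/2)*189222 = 75595513554 + 1986831*I*√10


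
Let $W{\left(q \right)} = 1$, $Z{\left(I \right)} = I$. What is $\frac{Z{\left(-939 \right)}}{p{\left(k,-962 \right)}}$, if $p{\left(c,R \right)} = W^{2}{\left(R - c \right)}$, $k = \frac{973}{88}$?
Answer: $-939$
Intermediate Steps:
$k = \frac{973}{88}$ ($k = 973 \cdot \frac{1}{88} = \frac{973}{88} \approx 11.057$)
$p{\left(c,R \right)} = 1$ ($p{\left(c,R \right)} = 1^{2} = 1$)
$\frac{Z{\left(-939 \right)}}{p{\left(k,-962 \right)}} = - \frac{939}{1} = \left(-939\right) 1 = -939$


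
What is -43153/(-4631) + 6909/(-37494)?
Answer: 48060091/5261658 ≈ 9.1340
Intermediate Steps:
-43153/(-4631) + 6909/(-37494) = -43153*(-1/4631) + 6909*(-1/37494) = 3923/421 - 2303/12498 = 48060091/5261658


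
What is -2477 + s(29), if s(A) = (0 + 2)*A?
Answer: -2419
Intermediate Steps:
s(A) = 2*A
-2477 + s(29) = -2477 + 2*29 = -2477 + 58 = -2419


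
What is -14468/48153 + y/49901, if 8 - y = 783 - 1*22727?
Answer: 335086988/2402882853 ≈ 0.13945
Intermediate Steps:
y = 21952 (y = 8 - (783 - 1*22727) = 8 - (783 - 22727) = 8 - 1*(-21944) = 8 + 21944 = 21952)
-14468/48153 + y/49901 = -14468/48153 + 21952/49901 = 335086988/2402882853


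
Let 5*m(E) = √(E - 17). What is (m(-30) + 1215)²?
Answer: (6075 + I*√47)²/25 ≈ 1.4762e+6 + 3331.8*I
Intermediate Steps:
m(E) = √(-17 + E)/5 (m(E) = √(E - 17)/5 = √(-17 + E)/5)
(m(-30) + 1215)² = (√(-17 - 30)/5 + 1215)² = (√(-47)/5 + 1215)² = ((I*√47)/5 + 1215)² = (I*√47/5 + 1215)² = (1215 + I*√47/5)²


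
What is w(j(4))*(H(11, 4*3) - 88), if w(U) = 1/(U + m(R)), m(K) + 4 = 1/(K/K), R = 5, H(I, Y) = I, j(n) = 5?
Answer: -77/2 ≈ -38.500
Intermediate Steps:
m(K) = -3 (m(K) = -4 + 1/(K/K) = -4 + 1/1 = -4 + 1 = -3)
w(U) = 1/(-3 + U) (w(U) = 1/(U - 3) = 1/(-3 + U))
w(j(4))*(H(11, 4*3) - 88) = (11 - 88)/(-3 + 5) = -77/2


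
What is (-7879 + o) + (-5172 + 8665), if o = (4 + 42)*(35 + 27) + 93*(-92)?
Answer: -10090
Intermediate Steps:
o = -5704 (o = 46*62 - 8556 = 2852 - 8556 = -5704)
(-7879 + o) + (-5172 + 8665) = (-7879 - 5704) + (-5172 + 8665) = -13583 + 3493 = -10090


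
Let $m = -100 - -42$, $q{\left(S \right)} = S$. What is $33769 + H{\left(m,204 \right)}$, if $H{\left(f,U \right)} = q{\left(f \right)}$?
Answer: $33711$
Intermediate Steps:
$m = -58$ ($m = -100 + 42 = -58$)
$H{\left(f,U \right)} = f$
$33769 + H{\left(m,204 \right)} = 33769 - 58 = 33711$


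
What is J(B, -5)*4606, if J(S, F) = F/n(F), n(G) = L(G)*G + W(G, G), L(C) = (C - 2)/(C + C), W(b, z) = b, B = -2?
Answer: 46060/17 ≈ 2709.4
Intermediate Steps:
L(C) = (-2 + C)/(2*C) (L(C) = (-2 + C)/((2*C)) = (-2 + C)*(1/(2*C)) = (-2 + C)/(2*C))
n(G) = -1 + 3*G/2 (n(G) = ((-2 + G)/(2*G))*G + G = (-1 + G/2) + G = -1 + 3*G/2)
J(S, F) = F/(-1 + 3*F/2)
J(B, -5)*4606 = (2*(-5)/(-2 + 3*(-5)))*4606 = (2*(-5)/(-2 - 15))*4606 = (2*(-5)/(-17))*4606 = (2*(-5)*(-1/17))*4606 = (10/17)*4606 = 46060/17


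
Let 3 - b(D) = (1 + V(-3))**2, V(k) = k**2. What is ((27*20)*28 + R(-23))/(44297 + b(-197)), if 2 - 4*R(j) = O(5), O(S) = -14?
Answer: 3781/11050 ≈ 0.34217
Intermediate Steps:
b(D) = -97 (b(D) = 3 - (1 + (-3)**2)**2 = 3 - (1 + 9)**2 = 3 - 1*10**2 = 3 - 1*100 = 3 - 100 = -97)
R(j) = 4 (R(j) = 1/2 - 1/4*(-14) = 1/2 + 7/2 = 4)
((27*20)*28 + R(-23))/(44297 + b(-197)) = ((27*20)*28 + 4)/(44297 - 97) = (540*28 + 4)/44200 = (15120 + 4)*(1/44200) = 15124*(1/44200) = 3781/11050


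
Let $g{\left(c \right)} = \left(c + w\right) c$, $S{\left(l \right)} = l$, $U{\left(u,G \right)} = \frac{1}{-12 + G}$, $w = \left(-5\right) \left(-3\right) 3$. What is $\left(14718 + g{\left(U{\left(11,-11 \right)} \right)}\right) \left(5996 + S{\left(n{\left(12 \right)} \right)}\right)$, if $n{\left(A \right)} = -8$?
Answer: $\frac{46615310544}{529} \approx 8.812 \cdot 10^{7}$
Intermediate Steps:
$w = 45$ ($w = 15 \cdot 3 = 45$)
$g{\left(c \right)} = c \left(45 + c\right)$ ($g{\left(c \right)} = \left(c + 45\right) c = \left(45 + c\right) c = c \left(45 + c\right)$)
$\left(14718 + g{\left(U{\left(11,-11 \right)} \right)}\right) \left(5996 + S{\left(n{\left(12 \right)} \right)}\right) = \left(14718 + \frac{45 + \frac{1}{-12 - 11}}{-12 - 11}\right) \left(5996 - 8\right) = \left(14718 + \frac{45 + \frac{1}{-23}}{-23}\right) 5988 = \left(14718 - \frac{45 - \frac{1}{23}}{23}\right) 5988 = \left(14718 - \frac{1034}{529}\right) 5988 = \frac{7784788}{529} \cdot 5988 = \frac{46615310544}{529}$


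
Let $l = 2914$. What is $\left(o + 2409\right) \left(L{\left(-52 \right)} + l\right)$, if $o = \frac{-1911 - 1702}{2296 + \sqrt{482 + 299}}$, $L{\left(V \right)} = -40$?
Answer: $\frac{12156201932186}{1756945} + \frac{3461254 \sqrt{781}}{1756945} \approx 6.919 \cdot 10^{6}$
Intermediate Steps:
$o = - \frac{3613}{2296 + \sqrt{781}} \approx -1.5547$
$\left(o + 2409\right) \left(L{\left(-52 \right)} + l\right) = \left(\left(- \frac{8295448}{5270835} + \frac{3613 \sqrt{781}}{5270835}\right) + 2409\right) \left(-40 + 2914\right) = \left(\frac{12689146067}{5270835} + \frac{3613 \sqrt{781}}{5270835}\right) 2874 = \frac{12156201932186}{1756945} + \frac{3461254 \sqrt{781}}{1756945}$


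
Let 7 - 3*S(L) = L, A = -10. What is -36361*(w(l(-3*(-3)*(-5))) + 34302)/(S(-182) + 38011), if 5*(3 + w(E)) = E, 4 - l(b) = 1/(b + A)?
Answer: -171486584503/5235175 ≈ -32757.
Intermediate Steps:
S(L) = 7/3 - L/3
l(b) = 4 - 1/(-10 + b) (l(b) = 4 - 1/(b - 10) = 4 - 1/(-10 + b))
w(E) = -3 + E/5
-36361*(w(l(-3*(-3)*(-5))) + 34302)/(S(-182) + 38011) = -36361*((-3 + ((-41 + 4*(-3*(-3)*(-5)))/(-10 - 3*(-3)*(-5)))/5) + 34302)/((7/3 - ⅓*(-182)) + 38011) = -36361*((-3 + ((-41 + 4*(9*(-5)))/(-10 + 9*(-5)))/5) + 34302)/((7/3 + 182/3) + 38011) = -36361*((-3 + ((-41 + 4*(-45))/(-10 - 45))/5) + 34302)/(63 + 38011) = -36361/(38074/((-3 + ((-41 - 180)/(-55))/5) + 34302)) = -36361/(38074/((-3 + (-1/55*(-221))/5) + 34302)) = -36361/(38074/((-3 + (⅕)*(221/55)) + 34302)) = -36361/(38074/((-3 + 221/275) + 34302)) = -36361/(38074/(-604/275 + 34302)) = -36361/(38074/(9432446/275)) = -36361/(38074*(275/9432446)) = -36361/5235175/4716223 = -36361*4716223/5235175 = -171486584503/5235175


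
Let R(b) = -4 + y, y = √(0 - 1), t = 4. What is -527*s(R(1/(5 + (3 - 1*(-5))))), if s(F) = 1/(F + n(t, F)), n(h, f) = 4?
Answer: 527*I ≈ 527.0*I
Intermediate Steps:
y = I (y = √(-1) = I ≈ 1.0*I)
R(b) = -4 + I
s(F) = 1/(4 + F) (s(F) = 1/(F + 4) = 1/(4 + F))
-527*s(R(1/(5 + (3 - 1*(-5))))) = -527/(4 + (-4 + I)) = -527*(-I) = -(-527)*I = 527*I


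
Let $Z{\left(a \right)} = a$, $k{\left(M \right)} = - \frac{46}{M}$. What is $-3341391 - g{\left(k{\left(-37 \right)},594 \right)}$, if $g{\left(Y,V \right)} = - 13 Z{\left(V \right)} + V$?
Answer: $-3334263$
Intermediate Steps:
$g{\left(Y,V \right)} = - 12 V$ ($g{\left(Y,V \right)} = - 13 V + V = - 12 V$)
$-3341391 - g{\left(k{\left(-37 \right)},594 \right)} = -3341391 - \left(-12\right) 594 = -3341391 - -7128 = -3341391 + 7128 = -3334263$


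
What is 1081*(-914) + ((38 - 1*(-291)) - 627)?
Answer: -988332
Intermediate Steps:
1081*(-914) + ((38 - 1*(-291)) - 627) = -988034 + ((38 + 291) - 627) = -988034 + (329 - 627) = -988034 - 298 = -988332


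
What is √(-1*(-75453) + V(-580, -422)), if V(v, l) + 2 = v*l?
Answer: 3*√35579 ≈ 565.87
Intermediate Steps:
V(v, l) = -2 + l*v (V(v, l) = -2 + v*l = -2 + l*v)
√(-1*(-75453) + V(-580, -422)) = √(-1*(-75453) + (-2 - 422*(-580))) = √(75453 + (-2 + 244760)) = √(75453 + 244758) = √320211 = 3*√35579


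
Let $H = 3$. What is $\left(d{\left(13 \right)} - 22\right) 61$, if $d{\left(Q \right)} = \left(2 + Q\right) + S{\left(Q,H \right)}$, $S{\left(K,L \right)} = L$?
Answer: $-244$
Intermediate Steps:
$d{\left(Q \right)} = 5 + Q$ ($d{\left(Q \right)} = \left(2 + Q\right) + 3 = 5 + Q$)
$\left(d{\left(13 \right)} - 22\right) 61 = \left(\left(5 + 13\right) - 22\right) 61 = \left(18 - 22\right) 61 = \left(-4\right) 61 = -244$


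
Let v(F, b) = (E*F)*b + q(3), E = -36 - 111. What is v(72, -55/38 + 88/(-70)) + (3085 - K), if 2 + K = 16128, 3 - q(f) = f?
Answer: 1480437/95 ≈ 15584.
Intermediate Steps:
q(f) = 3 - f
E = -147
K = 16126 (K = -2 + 16128 = 16126)
v(F, b) = -147*F*b (v(F, b) = (-147*F)*b + (3 - 1*3) = -147*F*b + (3 - 3) = -147*F*b + 0 = -147*F*b)
v(72, -55/38 + 88/(-70)) + (3085 - K) = -147*72*(-55/38 + 88/(-70)) + (3085 - 1*16126) = -147*72*(-55*1/38 + 88*(-1/70)) + (3085 - 16126) = -147*72*(-55/38 - 44/35) - 13041 = -147*72*(-3597/1330) - 13041 = 2719332/95 - 13041 = 1480437/95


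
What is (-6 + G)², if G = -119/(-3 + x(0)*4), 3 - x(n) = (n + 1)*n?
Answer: 29929/81 ≈ 369.49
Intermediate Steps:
x(n) = 3 - n*(1 + n) (x(n) = 3 - (n + 1)*n = 3 - (1 + n)*n = 3 - n*(1 + n))
G = -119/9 (G = -119/(-3 + (3 - 1*0 - 1*0²)*4) = -119/(-3 + (3 + 0 - 1*0)*4) = -119/(-3 + (3 + 0 + 0)*4) = -119/(-3 + 3*4) = -119/(-3 + 12) = -119/9 ≈ -13.222)
(-6 + G)² = (-6 - 119/9)² = (-173/9)² = 29929/81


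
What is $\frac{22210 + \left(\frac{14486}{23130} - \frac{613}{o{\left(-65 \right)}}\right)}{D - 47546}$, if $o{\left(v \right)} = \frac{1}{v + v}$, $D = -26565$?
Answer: $- \frac{1178480743}{857093715} \approx -1.375$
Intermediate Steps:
$o{\left(v \right)} = \frac{1}{2 v}$
$\frac{22210 + \left(\frac{14486}{23130} - \frac{613}{o{\left(-65 \right)}}\right)}{D - 47546} = \frac{22210 + \left(\frac{14486}{23130} - \frac{613}{\frac{1}{2} \frac{1}{-65}}\right)}{-26565 - 47546} = \frac{22210 - \left(- \frac{7243}{11565} + \frac{613}{\frac{1}{2} \left(- \frac{1}{65}\right)}\right)}{-74111} = \left(22210 - \left(- \frac{7243}{11565} + \frac{613}{- \frac{1}{130}}\right)\right) \left(- \frac{1}{74111}\right) = \left(22210 + \left(\frac{7243}{11565} - -79690\right)\right) \left(- \frac{1}{74111}\right) = \left(22210 + \left(\frac{7243}{11565} + 79690\right)\right) \left(- \frac{1}{74111}\right) = \left(22210 + \frac{921622093}{11565}\right) \left(- \frac{1}{74111}\right) = \frac{1178480743}{11565} \left(- \frac{1}{74111}\right) = - \frac{1178480743}{857093715}$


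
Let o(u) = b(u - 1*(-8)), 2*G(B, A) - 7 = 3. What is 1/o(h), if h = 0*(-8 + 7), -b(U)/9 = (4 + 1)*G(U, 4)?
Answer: -1/225 ≈ -0.0044444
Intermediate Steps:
G(B, A) = 5 (G(B, A) = 7/2 + (½)*3 = 7/2 + 3/2 = 5)
b(U) = -225 (b(U) = -9*(4 + 1)*5 = -45*5 = -9*25 = -225)
h = 0 (h = 0*(-1) = 0)
o(u) = -225
1/o(h) = 1/(-225) = -1/225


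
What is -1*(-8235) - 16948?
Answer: -8713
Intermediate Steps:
-1*(-8235) - 16948 = 8235 - 16948 = -8713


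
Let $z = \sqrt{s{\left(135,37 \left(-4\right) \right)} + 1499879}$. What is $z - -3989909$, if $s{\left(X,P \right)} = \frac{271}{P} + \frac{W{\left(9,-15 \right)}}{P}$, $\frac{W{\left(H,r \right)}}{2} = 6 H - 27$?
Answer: $3989909 + \frac{17 \sqrt{28419811}}{74} \approx 3.9911 \cdot 10^{6}$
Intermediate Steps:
$W{\left(H,r \right)} = -54 + 12 H$ ($W{\left(H,r \right)} = 2 \left(6 H - 27\right) = 2 \left(-27 + 6 H\right) = -54 + 12 H$)
$s{\left(X,P \right)} = \frac{325}{P}$ ($s{\left(X,P \right)} = \frac{271}{P} + \frac{-54 + 12 \cdot 9}{P} = \frac{271}{P} + \frac{-54 + 108}{P} = \frac{271}{P} + \frac{54}{P} = \frac{325}{P}$)
$z = \frac{17 \sqrt{28419811}}{74}$ ($z = \sqrt{\frac{325}{37 \left(-4\right)} + 1499879} = \sqrt{\frac{325}{-148} + 1499879} = \sqrt{325 \left(- \frac{1}{148}\right) + 1499879} = \sqrt{- \frac{325}{148} + 1499879} = \sqrt{\frac{221981767}{148}} = \frac{17 \sqrt{28419811}}{74} \approx 1224.7$)
$z - -3989909 = \frac{17 \sqrt{28419811}}{74} - -3989909 = \frac{17 \sqrt{28419811}}{74} + 3989909 = 3989909 + \frac{17 \sqrt{28419811}}{74}$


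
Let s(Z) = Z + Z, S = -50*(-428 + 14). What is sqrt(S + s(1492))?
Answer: 2*sqrt(5921) ≈ 153.90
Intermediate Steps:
S = 20700 (S = -50*(-414) = 20700)
s(Z) = 2*Z
sqrt(S + s(1492)) = sqrt(20700 + 2*1492) = sqrt(20700 + 2984) = sqrt(23684) = 2*sqrt(5921)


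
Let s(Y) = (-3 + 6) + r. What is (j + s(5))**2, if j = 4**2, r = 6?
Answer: 625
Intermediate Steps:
j = 16
s(Y) = 9 (s(Y) = (-3 + 6) + 6 = 3 + 6 = 9)
(j + s(5))**2 = (16 + 9)**2 = 25**2 = 625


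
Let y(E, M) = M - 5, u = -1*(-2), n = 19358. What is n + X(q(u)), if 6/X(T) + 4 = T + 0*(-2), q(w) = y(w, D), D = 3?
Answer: 19357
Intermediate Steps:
u = 2
y(E, M) = -5 + M
q(w) = -2 (q(w) = -5 + 3 = -2)
X(T) = 6/(-4 + T) (X(T) = 6/(-4 + (T + 0*(-2))) = 6/(-4 + (T + 0)) = 6/(-4 + T))
n + X(q(u)) = 19358 + 6/(-4 - 2) = 19358 + 6/(-6) = 19358 + 6*(-1/6) = 19358 - 1 = 19357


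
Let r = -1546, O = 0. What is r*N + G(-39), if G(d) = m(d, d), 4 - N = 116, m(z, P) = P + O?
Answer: 173113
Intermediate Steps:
m(z, P) = P (m(z, P) = P + 0 = P)
N = -112 (N = 4 - 1*116 = 4 - 116 = -112)
G(d) = d
r*N + G(-39) = -1546*(-112) - 39 = 173152 - 39 = 173113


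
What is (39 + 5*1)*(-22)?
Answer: -968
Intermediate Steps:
(39 + 5*1)*(-22) = (39 + 5)*(-22) = 44*(-22) = -968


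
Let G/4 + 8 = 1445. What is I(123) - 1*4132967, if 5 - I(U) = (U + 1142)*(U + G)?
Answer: -11559777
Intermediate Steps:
G = 5748 (G = -32 + 4*1445 = -32 + 5780 = 5748)
I(U) = 5 - (1142 + U)*(5748 + U) (I(U) = 5 - (U + 1142)*(U + 5748) = 5 - (1142 + U)*(5748 + U))
I(123) - 1*4132967 = (-6564211 - 1*123² - 6890*123) - 1*4132967 = (-6564211 - 1*15129 - 847470) - 4132967 = (-6564211 - 15129 - 847470) - 4132967 = -7426810 - 4132967 = -11559777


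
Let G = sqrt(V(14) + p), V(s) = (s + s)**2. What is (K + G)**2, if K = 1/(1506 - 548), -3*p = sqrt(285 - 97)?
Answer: (3 + 958*sqrt(6)*sqrt(1176 - sqrt(47)))**2/8259876 ≈ 779.49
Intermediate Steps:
V(s) = 4*s**2 (V(s) = (2*s)**2 = 4*s**2)
p = -2*sqrt(47)/3 (p = -sqrt(285 - 97)/3 = -2*sqrt(47)/3 ≈ -4.5704)
G = sqrt(784 - 2*sqrt(47)/3) (G = sqrt(4*14**2 - 2*sqrt(47)/3) = sqrt(4*196 - 2*sqrt(47)/3) = sqrt(784 - 2*sqrt(47)/3) ≈ 27.918)
K = 1/958 ≈ 0.0010438
(K + G)**2 = (1/958 + sqrt(7056 - 6*sqrt(47))/3)**2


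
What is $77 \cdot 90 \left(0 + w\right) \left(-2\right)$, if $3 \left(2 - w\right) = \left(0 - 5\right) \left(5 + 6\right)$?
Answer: $-281820$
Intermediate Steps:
$w = \frac{61}{3}$ ($w = 2 - \frac{\left(0 - 5\right) \left(5 + 6\right)}{3} = 2 - \frac{\left(-5\right) 11}{3} = 2 - - \frac{55}{3} = 2 + \frac{55}{3} = \frac{61}{3} \approx 20.333$)
$77 \cdot 90 \left(0 + w\right) \left(-2\right) = 77 \cdot 90 \left(0 + \frac{61}{3}\right) \left(-2\right) = 6930 \cdot \frac{61}{3} \left(-2\right) = 6930 \left(- \frac{122}{3}\right) = -281820$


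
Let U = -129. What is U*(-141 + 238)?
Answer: -12513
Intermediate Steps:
U*(-141 + 238) = -129*(-141 + 238) = -129*97 = -12513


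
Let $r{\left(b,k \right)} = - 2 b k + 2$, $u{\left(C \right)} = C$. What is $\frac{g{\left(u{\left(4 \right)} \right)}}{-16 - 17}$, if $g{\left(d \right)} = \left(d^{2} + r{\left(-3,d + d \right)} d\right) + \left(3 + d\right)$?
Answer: $- \frac{223}{33} \approx -6.7576$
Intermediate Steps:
$r{\left(b,k \right)} = 2 - 2 b k$ ($r{\left(b,k \right)} = - 2 b k + 2 = 2 - 2 b k$)
$g{\left(d \right)} = 3 + d + d^{2} + d \left(2 + 12 d\right)$ ($g{\left(d \right)} = \left(d^{2} + \left(2 - - 6 \left(d + d\right)\right) d\right) + \left(3 + d\right) = \left(d^{2} + \left(2 - - 6 \cdot 2 d\right) d\right) + \left(3 + d\right) = \left(d^{2} + \left(2 + 12 d\right) d\right) + \left(3 + d\right) = \left(d^{2} + d \left(2 + 12 d\right)\right) + \left(3 + d\right) = 3 + d + d^{2} + d \left(2 + 12 d\right)$)
$\frac{g{\left(u{\left(4 \right)} \right)}}{-16 - 17} = \frac{3 + 3 \cdot 4 + 13 \cdot 4^{2}}{-16 - 17} = \frac{3 + 12 + 13 \cdot 16}{-33} = \left(3 + 12 + 208\right) \left(- \frac{1}{33}\right) = 223 \left(- \frac{1}{33}\right) = - \frac{223}{33}$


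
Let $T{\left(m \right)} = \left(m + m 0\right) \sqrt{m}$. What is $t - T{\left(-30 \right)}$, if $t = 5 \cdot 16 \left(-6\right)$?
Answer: $-480 + 30 i \sqrt{30} \approx -480.0 + 164.32 i$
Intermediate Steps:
$t = -480$ ($t = 80 \left(-6\right) = -480$)
$T{\left(m \right)} = m^{\frac{3}{2}}$ ($T{\left(m \right)} = \left(m + 0\right) \sqrt{m} = m \sqrt{m} = m^{\frac{3}{2}}$)
$t - T{\left(-30 \right)} = -480 - \left(-30\right)^{\frac{3}{2}} = -480 - - 30 i \sqrt{30} = -480 + 30 i \sqrt{30}$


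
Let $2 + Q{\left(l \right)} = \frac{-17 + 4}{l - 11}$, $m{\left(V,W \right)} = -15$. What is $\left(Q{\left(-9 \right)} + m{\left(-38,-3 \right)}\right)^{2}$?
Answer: $\frac{106929}{400} \approx 267.32$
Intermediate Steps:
$Q{\left(l \right)} = -2 - \frac{13}{-11 + l}$ ($Q{\left(l \right)} = -2 + \frac{-17 + 4}{l - 11} = -2 - \frac{13}{-11 + l}$)
$\left(Q{\left(-9 \right)} + m{\left(-38,-3 \right)}\right)^{2} = \left(\frac{9 - -18}{-11 - 9} - 15\right)^{2} = \left(\frac{9 + 18}{-20} - 15\right)^{2} = \left(\left(- \frac{1}{20}\right) 27 - 15\right)^{2} = \left(- \frac{27}{20} - 15\right)^{2} = \left(- \frac{327}{20}\right)^{2} = \frac{106929}{400}$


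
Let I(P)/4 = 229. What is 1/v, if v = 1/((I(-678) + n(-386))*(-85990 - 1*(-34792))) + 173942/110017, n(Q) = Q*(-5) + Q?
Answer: 13856319900360/21907486879343 ≈ 0.63249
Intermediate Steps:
n(Q) = -4*Q (n(Q) = -5*Q + Q = -4*Q)
I(P) = 916 (I(P) = 4*229 = 916)
v = 21907486879343/13856319900360 (v = 1/((916 - 4*(-386))*(-85990 - 1*(-34792))) + 173942/110017 = 1/((916 + 1544)*(-85990 + 34792)) + 173942*(1/110017) = 1/(2460*(-51198)) + 173942/110017 = (1/2460)*(-1/51198) + 173942/110017 = -1/125947080 + 173942/110017 = 21907486879343/13856319900360 ≈ 1.5810)
1/v = 1/(21907486879343/13856319900360) = 13856319900360/21907486879343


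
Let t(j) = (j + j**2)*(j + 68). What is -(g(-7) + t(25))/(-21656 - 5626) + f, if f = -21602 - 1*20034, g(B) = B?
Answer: -1135852909/27282 ≈ -41634.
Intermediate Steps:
f = -41636 (f = -21602 - 20034 = -41636)
t(j) = (68 + j)*(j + j**2) (t(j) = (j + j**2)*(68 + j) = (68 + j)*(j + j**2))
-(g(-7) + t(25))/(-21656 - 5626) + f = -(-7 + 25*(68 + 25**2 + 69*25))/(-21656 - 5626) - 41636 = -(-7 + 25*(68 + 625 + 1725))/(-27282) - 41636 = -(-7 + 25*2418)*(-1)/27282 - 41636 = -(-7 + 60450)*(-1)/27282 - 41636 = -60443*(-1)/27282 - 41636 = -1*(-60443/27282) - 41636 = 60443/27282 - 41636 = -1135852909/27282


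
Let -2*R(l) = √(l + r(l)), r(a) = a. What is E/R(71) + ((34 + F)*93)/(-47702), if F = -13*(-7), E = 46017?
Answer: -11625/47702 - 46017*√142/71 ≈ -7723.6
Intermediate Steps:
F = 91
R(l) = -√2*√l/2 (R(l) = -√(l + l)/2 = -√2*√l/2)
E/R(71) + ((34 + F)*93)/(-47702) = 46017/((-√2*√71/2)) + ((34 + 91)*93)/(-47702) = 46017/((-√142/2)) + (125*93)*(-1/47702) = 46017*(-√142/71) + 11625*(-1/47702) = -46017*√142/71 - 11625/47702 = -11625/47702 - 46017*√142/71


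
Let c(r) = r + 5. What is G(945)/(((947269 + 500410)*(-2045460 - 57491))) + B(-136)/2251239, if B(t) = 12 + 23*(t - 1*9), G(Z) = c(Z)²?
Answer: -10118566299619967/6853667510763153231 ≈ -0.0014764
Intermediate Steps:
c(r) = 5 + r
G(Z) = (5 + Z)²
B(t) = -195 + 23*t (B(t) = 12 + 23*(t - 9) = 12 + 23*(-9 + t) = 12 + (-207 + 23*t) = -195 + 23*t)
G(945)/(((947269 + 500410)*(-2045460 - 57491))) + B(-136)/2251239 = (5 + 945)²/(((947269 + 500410)*(-2045460 - 57491))) + (-195 + 23*(-136))/2251239 = 950²/((1447679*(-2102951))) + (-195 - 3128)*(1/2251239) = 902500/(-3044398000729) - 3323*1/2251239 = 902500*(-1/3044398000729) - 3323/2251239 = -902500/3044398000729 - 3323/2251239 = -10118566299619967/6853667510763153231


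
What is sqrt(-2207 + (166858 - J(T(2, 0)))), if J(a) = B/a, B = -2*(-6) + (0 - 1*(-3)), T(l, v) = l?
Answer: sqrt(658574)/2 ≈ 405.76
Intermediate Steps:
B = 15 (B = 12 + (0 + 3) = 12 + 3 = 15)
J(a) = 15/a
sqrt(-2207 + (166858 - J(T(2, 0)))) = sqrt(-2207 + (166858 - 15/2)) = sqrt(-2207 + 333701/2) = sqrt(329287/2) = sqrt(658574)/2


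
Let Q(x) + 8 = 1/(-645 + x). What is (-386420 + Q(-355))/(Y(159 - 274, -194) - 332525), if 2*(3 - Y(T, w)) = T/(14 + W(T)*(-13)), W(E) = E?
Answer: 583119853509/501775640500 ≈ 1.1621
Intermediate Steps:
Q(x) = -8 + 1/(-645 + x)
Y(T, w) = 3 - T/(2*(14 - 13*T)) (Y(T, w) = 3 - T/(2*(14 + T*(-13))) = 3 - T/(2*(14 - 13*T)))
(-386420 + Q(-355))/(Y(159 - 274, -194) - 332525) = (-386420 + (5161 - 8*(-355))/(-645 - 355))/((-84 + 79*(159 - 274))/(2*(-14 + 13*(159 - 274))) - 332525) = (-386420 + (5161 + 2840)/(-1000))/((-84 + 79*(-115))/(2*(-14 + 13*(-115))) - 332525) = (-386420 - 1/1000*8001)/((-84 - 9085)/(2*(-14 - 1495)) - 332525) = (-386420 - 8001/1000)/((1/2)*(-9169)/(-1509) - 332525) = -386428001/(1000*((1/2)*(-1/1509)*(-9169) - 332525)) = -386428001/(1000*(9169/3018 - 332525)) = -386428001/(1000*(-1003551281/3018)) = -386428001/1000*(-3018/1003551281) = 583119853509/501775640500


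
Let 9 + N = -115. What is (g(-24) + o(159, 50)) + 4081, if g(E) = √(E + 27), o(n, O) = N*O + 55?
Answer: -2064 + √3 ≈ -2062.3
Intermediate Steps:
N = -124 (N = -9 - 115 = -124)
o(n, O) = 55 - 124*O (o(n, O) = -124*O + 55 = 55 - 124*O)
g(E) = √(27 + E)
(g(-24) + o(159, 50)) + 4081 = (√(27 - 24) + (55 - 124*50)) + 4081 = (√3 + (55 - 6200)) + 4081 = (√3 - 6145) + 4081 = (-6145 + √3) + 4081 = -2064 + √3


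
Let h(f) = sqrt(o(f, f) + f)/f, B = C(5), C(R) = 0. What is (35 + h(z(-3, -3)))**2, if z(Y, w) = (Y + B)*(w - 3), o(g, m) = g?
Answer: 11236/9 ≈ 1248.4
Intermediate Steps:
B = 0
z(Y, w) = Y*(-3 + w) (z(Y, w) = (Y + 0)*(w - 3) = Y*(-3 + w))
h(f) = sqrt(2)/sqrt(f) (h(f) = sqrt(f + f)/f = sqrt(2*f)/f = (sqrt(2)*sqrt(f))/f = sqrt(2)/sqrt(f))
(35 + h(z(-3, -3)))**2 = (35 + sqrt(2)/sqrt(-3*(-3 - 3)))**2 = (35 + sqrt(2)/sqrt(-3*(-6)))**2 = (35 + sqrt(2)/sqrt(18))**2 = (35 + sqrt(2)*(sqrt(2)/6))**2 = (35 + 1/3)**2 = (106/3)**2 = 11236/9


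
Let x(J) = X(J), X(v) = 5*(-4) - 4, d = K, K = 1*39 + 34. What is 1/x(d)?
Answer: -1/24 ≈ -0.041667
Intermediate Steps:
K = 73 (K = 39 + 34 = 73)
d = 73
X(v) = -24 (X(v) = -20 - 4 = -24)
x(J) = -24
1/x(d) = 1/(-24) = -1/24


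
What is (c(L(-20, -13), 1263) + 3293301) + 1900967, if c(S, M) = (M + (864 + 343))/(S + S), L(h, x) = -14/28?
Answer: 5191798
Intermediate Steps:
L(h, x) = -½ (L(h, x) = -14*1/28 = -½)
c(S, M) = (1207 + M)/(2*S) (c(S, M) = (M + 1207)/((2*S)) = (1207 + M)*(1/(2*S)) = (1207 + M)/(2*S))
(c(L(-20, -13), 1263) + 3293301) + 1900967 = ((1207 + 1263)/(2*(-½)) + 3293301) + 1900967 = ((½)*(-2)*2470 + 3293301) + 1900967 = (-2470 + 3293301) + 1900967 = 3290831 + 1900967 = 5191798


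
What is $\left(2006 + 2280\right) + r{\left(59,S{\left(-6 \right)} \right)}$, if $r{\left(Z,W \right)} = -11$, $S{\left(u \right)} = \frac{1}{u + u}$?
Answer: $4275$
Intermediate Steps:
$S{\left(u \right)} = \frac{1}{2 u}$
$\left(2006 + 2280\right) + r{\left(59,S{\left(-6 \right)} \right)} = \left(2006 + 2280\right) - 11 = 4286 - 11 = 4275$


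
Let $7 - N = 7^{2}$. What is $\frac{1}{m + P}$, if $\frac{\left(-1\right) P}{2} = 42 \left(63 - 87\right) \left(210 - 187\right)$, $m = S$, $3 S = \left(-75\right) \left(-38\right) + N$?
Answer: $\frac{1}{47304} \approx 2.114 \cdot 10^{-5}$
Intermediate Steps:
$N = -42$ ($N = 7 - 7^{2} = 7 - 49 = -42$)
$S = 936$ ($S = \frac{\left(-75\right) \left(-38\right) - 42}{3} = \frac{2850 - 42}{3} = \frac{1}{3} \cdot 2808 = 936$)
$m = 936$
$P = 46368$ ($P = - 2 \cdot 42 \left(63 - 87\right) \left(210 - 187\right) = - 2 \cdot 42 \left(\left(-24\right) 23\right) = - 2 \cdot 42 \left(-552\right) = \left(-2\right) \left(-23184\right) = 46368$)
$\frac{1}{m + P} = \frac{1}{936 + 46368} = \frac{1}{47304}$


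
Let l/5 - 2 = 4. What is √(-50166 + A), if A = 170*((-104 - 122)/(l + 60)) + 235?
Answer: I*√453221/3 ≈ 224.41*I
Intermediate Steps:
l = 30 (l = 10 + 5*4 = 10 + 20 = 30)
A = -1727/9 (A = 170*((-104 - 122)/(30 + 60)) + 235 = 170*(-226/90) + 235 = 170*(-226*1/90) + 235 = 170*(-113/45) + 235 = -3842/9 + 235 = -1727/9 ≈ -191.89)
√(-50166 + A) = √(-50166 - 1727/9) = √(-453221/9) = I*√453221/3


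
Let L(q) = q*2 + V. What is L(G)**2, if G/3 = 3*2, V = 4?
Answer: 1600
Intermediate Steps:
G = 18 (G = 3*(3*2) = 3*6 = 18)
L(q) = 4 + 2*q (L(q) = q*2 + 4 = 2*q + 4 = 4 + 2*q)
L(G)**2 = (4 + 2*18)**2 = (4 + 36)**2 = 40**2 = 1600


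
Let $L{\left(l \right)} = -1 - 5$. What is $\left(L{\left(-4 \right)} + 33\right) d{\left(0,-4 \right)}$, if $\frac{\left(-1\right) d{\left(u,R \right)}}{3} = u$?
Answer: $0$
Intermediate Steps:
$L{\left(l \right)} = -6$
$d{\left(u,R \right)} = - 3 u$
$\left(L{\left(-4 \right)} + 33\right) d{\left(0,-4 \right)} = \left(-6 + 33\right) \left(\left(-3\right) 0\right) = 27 \cdot 0 = 0$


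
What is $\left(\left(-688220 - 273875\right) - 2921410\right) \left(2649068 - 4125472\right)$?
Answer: $5733622316020$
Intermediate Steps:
$\left(\left(-688220 - 273875\right) - 2921410\right) \left(2649068 - 4125472\right) = \left(-962095 - 2921410\right) \left(-1476404\right) = \left(-3883505\right) \left(-1476404\right) = 5733622316020$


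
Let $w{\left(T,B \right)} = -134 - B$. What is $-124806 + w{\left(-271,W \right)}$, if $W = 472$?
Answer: $-125412$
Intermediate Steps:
$-124806 + w{\left(-271,W \right)} = -124806 - 606 = -125412$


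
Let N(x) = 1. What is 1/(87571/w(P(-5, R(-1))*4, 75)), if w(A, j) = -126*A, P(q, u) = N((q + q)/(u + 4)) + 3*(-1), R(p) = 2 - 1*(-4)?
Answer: 1008/87571 ≈ 0.011511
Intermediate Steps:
R(p) = 6 (R(p) = 2 + 4 = 6)
P(q, u) = -2 (P(q, u) = 1 + 3*(-1) = 1 - 3 = -2)
1/(87571/w(P(-5, R(-1))*4, 75)) = 1/(87571/((-(-252)*4))) = 1/(87571/((-126*(-8)))) = 1/(87571/1008) = 1008/87571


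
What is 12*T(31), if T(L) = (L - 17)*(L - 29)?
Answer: 336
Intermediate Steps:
T(L) = (-29 + L)*(-17 + L) (T(L) = (-17 + L)*(-29 + L) = (-29 + L)*(-17 + L))
12*T(31) = 12*(493 + 31**2 - 46*31) = 12*(493 + 961 - 1426) = 12*28 = 336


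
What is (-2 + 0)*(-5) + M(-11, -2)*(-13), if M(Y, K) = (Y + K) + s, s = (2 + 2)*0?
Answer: 179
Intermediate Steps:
s = 0 (s = 4*0 = 0)
M(Y, K) = K + Y (M(Y, K) = (Y + K) + 0 = (K + Y) + 0 = K + Y)
(-2 + 0)*(-5) + M(-11, -2)*(-13) = (-2 + 0)*(-5) + (-2 - 11)*(-13) = -2*(-5) - 13*(-13) = 10 + 169 = 179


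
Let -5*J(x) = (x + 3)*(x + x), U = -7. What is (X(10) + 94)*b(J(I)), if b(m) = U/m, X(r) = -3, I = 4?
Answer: 455/8 ≈ 56.875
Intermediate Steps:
J(x) = -2*x*(3 + x)/5 (J(x) = -(x + 3)*(x + x)/5 = -(3 + x)*2*x/5 = -2*x*(3 + x)/5)
b(m) = -7/m
(X(10) + 94)*b(J(I)) = (-3 + 94)*(-7*(-5/(8*(3 + 4)))) = 91*(-7/((-⅖*4*7))) = 91*(-7/(-56/5)) = 91*(-7*(-5/56)) = 91*(5/8) = 455/8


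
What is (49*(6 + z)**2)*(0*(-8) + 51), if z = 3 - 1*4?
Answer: 62475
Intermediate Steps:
z = -1 (z = 3 - 4 = -1)
(49*(6 + z)**2)*(0*(-8) + 51) = (49*(6 - 1)**2)*(0*(-8) + 51) = (49*5**2)*(0 + 51) = (49*25)*51 = 1225*51 = 62475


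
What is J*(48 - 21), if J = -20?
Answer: -540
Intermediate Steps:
J*(48 - 21) = -20*(48 - 21) = -20*27 = -540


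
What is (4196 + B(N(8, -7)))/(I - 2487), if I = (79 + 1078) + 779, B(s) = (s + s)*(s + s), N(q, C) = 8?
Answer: -4452/551 ≈ -8.0798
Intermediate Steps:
B(s) = 4*s**2 (B(s) = (2*s)*(2*s) = 4*s**2)
I = 1936 (I = 1157 + 779 = 1936)
(4196 + B(N(8, -7)))/(I - 2487) = (4196 + 4*8**2)/(1936 - 2487) = (4196 + 4*64)/(-551) = (4196 + 256)*(-1/551) = 4452*(-1/551) = -4452/551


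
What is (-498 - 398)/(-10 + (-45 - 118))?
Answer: 896/173 ≈ 5.1792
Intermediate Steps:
(-498 - 398)/(-10 + (-45 - 118)) = -896/(-10 - 163) = -896/(-173) = -896*(-1/173) = 896/173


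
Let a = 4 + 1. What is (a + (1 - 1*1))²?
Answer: 25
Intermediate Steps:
a = 5
(a + (1 - 1*1))² = (5 + (1 - 1*1))² = (5 + (1 - 1))² = (5 + 0)² = 5² = 25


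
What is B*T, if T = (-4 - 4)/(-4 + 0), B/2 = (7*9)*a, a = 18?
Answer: 4536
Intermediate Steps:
B = 2268 (B = 2*((7*9)*18) = 2*(63*18) = 2*1134 = 2268)
T = 2 (T = -8/(-4) = -8*(-¼) = 2)
B*T = 2268*2 = 4536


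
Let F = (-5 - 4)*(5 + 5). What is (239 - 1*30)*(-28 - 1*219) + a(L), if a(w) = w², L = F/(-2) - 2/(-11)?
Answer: -5999374/121 ≈ -49582.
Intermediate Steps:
F = -90 (F = -9*10 = -90)
L = 497/11 (L = -90/(-2) - 2/(-11) = -90*(-½) - 2*(-1/11) = 45 + 2/11 = 497/11 ≈ 45.182)
(239 - 1*30)*(-28 - 1*219) + a(L) = (239 - 1*30)*(-28 - 1*219) + (497/11)² = (239 - 30)*(-28 - 219) + 247009/121 = 209*(-247) + 247009/121 = -51623 + 247009/121 = -5999374/121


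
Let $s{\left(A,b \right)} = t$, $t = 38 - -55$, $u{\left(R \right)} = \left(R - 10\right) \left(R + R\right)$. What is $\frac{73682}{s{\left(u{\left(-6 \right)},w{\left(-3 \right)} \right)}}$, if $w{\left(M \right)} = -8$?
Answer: $\frac{73682}{93} \approx 792.28$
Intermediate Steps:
$u{\left(R \right)} = 2 R \left(-10 + R\right)$ ($u{\left(R \right)} = \left(-10 + R\right) 2 R = 2 R \left(-10 + R\right)$)
$t = 93$ ($t = 38 + 55 = 93$)
$s{\left(A,b \right)} = 93$
$\frac{73682}{s{\left(u{\left(-6 \right)},w{\left(-3 \right)} \right)}} = \frac{73682}{93}$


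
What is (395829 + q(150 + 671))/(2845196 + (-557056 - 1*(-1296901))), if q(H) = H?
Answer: 396650/3585041 ≈ 0.11064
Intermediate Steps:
(395829 + q(150 + 671))/(2845196 + (-557056 - 1*(-1296901))) = (395829 + (150 + 671))/(2845196 + (-557056 - 1*(-1296901))) = (395829 + 821)/(2845196 + (-557056 + 1296901)) = 396650/(2845196 + 739845) = 396650/3585041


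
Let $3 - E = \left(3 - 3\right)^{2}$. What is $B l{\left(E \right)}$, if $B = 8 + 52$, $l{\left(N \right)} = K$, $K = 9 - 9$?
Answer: $0$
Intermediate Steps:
$K = 0$
$E = 3$ ($E = 3 - \left(3 - 3\right)^{2} = 3 - 0^{2} = 3 - 0 = 3 + 0 = 3$)
$l{\left(N \right)} = 0$
$B = 60$
$B l{\left(E \right)} = 60 \cdot 0 = 0$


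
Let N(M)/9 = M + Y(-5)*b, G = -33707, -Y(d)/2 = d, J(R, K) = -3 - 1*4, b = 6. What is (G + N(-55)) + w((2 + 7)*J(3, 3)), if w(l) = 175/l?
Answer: -302983/9 ≈ -33665.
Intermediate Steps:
J(R, K) = -7 (J(R, K) = -3 - 4 = -7)
Y(d) = -2*d
N(M) = 540 + 9*M (N(M) = 9*(M - 2*(-5)*6) = 9*(M + 10*6) = 9*(M + 60) = 9*(60 + M) = 540 + 9*M)
(G + N(-55)) + w((2 + 7)*J(3, 3)) = (-33707 + (540 + 9*(-55))) + 175/(((2 + 7)*(-7))) = (-33707 + (540 - 495)) + 175/((9*(-7))) = (-33707 + 45) + 175/(-63) = -33662 + 175*(-1/63) = -33662 - 25/9 = -302983/9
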